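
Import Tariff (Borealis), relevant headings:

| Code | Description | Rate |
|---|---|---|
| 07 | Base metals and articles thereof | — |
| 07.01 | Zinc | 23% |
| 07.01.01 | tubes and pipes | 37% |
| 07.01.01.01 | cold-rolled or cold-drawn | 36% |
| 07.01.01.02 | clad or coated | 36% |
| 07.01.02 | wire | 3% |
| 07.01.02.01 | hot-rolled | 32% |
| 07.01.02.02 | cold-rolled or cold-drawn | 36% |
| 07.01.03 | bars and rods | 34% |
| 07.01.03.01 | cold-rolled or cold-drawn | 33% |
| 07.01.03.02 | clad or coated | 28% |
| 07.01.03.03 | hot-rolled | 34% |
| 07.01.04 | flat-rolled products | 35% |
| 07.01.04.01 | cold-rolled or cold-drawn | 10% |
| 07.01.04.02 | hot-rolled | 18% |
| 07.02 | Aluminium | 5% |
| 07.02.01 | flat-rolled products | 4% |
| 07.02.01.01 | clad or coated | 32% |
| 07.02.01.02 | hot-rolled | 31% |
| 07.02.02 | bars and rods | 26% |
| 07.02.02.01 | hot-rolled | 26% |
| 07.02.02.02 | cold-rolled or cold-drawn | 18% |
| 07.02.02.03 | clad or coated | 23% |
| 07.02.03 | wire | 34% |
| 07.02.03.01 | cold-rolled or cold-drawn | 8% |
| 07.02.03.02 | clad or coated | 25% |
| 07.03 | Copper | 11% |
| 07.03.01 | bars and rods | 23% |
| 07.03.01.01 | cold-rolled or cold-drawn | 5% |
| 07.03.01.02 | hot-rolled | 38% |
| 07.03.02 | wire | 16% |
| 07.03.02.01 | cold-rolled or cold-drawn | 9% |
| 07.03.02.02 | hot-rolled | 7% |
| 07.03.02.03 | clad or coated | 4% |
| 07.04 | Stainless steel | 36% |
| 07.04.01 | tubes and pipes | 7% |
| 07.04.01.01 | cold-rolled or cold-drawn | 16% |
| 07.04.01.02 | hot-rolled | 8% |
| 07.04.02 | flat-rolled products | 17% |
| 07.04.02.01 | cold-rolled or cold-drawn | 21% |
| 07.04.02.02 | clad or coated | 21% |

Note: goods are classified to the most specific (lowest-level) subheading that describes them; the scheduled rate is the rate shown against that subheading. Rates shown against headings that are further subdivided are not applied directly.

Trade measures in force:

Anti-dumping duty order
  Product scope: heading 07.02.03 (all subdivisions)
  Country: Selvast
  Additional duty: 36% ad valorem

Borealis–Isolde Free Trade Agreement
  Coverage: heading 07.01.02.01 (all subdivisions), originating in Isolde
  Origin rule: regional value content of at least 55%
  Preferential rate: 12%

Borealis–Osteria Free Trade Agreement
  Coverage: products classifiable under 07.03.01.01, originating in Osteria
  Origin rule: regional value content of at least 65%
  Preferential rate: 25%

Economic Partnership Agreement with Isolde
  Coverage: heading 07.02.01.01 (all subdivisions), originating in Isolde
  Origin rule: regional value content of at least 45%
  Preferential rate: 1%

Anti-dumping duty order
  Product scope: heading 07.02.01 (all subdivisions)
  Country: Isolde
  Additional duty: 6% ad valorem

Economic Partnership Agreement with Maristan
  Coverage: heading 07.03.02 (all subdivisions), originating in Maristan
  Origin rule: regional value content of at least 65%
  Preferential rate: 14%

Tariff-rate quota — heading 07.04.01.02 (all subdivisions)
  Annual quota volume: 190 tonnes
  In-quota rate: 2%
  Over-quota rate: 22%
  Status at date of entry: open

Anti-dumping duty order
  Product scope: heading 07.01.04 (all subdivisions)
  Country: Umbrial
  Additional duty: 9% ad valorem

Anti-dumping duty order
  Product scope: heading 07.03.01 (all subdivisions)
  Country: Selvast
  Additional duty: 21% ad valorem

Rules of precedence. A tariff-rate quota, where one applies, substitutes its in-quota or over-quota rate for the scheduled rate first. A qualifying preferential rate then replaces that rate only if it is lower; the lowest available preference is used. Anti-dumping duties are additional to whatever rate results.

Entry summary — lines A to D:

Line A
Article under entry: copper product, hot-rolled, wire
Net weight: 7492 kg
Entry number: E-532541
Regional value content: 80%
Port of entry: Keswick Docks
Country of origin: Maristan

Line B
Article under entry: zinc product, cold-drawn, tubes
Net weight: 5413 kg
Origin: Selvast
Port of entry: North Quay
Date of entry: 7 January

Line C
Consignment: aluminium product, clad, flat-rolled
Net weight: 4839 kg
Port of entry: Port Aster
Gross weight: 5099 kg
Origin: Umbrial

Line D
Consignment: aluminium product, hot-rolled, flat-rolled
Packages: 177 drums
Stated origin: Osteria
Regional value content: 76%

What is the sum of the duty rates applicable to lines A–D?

Line A: copper → 07.03; wire → 07.03.02; hot-rolled → 07.03.02.02. Scheduled 7%. Maristan agreement on 07.03.02: RVC ≥ 65% → 14% available; preference 14% not lower than 7% → no reduction. → 7%.
Line B: zinc → 07.01; tubes → 07.01.01; cold-drawn → 07.01.01.01. Scheduled 36%. No special measure applies. → 36%.
Line C: aluminium → 07.02; flat-rolled → 07.02.01; clad → 07.02.01.01. Scheduled 32%. No special measure applies. → 32%.
Line D: aluminium → 07.02; flat-rolled → 07.02.01; hot-rolled → 07.02.01.02. Scheduled 31%. Osteria agreement on 07.03.01.01: 07.02.01.02 not covered. → 31%.
Sum: 7% + 36% + 32% + 31% = 106%.

106%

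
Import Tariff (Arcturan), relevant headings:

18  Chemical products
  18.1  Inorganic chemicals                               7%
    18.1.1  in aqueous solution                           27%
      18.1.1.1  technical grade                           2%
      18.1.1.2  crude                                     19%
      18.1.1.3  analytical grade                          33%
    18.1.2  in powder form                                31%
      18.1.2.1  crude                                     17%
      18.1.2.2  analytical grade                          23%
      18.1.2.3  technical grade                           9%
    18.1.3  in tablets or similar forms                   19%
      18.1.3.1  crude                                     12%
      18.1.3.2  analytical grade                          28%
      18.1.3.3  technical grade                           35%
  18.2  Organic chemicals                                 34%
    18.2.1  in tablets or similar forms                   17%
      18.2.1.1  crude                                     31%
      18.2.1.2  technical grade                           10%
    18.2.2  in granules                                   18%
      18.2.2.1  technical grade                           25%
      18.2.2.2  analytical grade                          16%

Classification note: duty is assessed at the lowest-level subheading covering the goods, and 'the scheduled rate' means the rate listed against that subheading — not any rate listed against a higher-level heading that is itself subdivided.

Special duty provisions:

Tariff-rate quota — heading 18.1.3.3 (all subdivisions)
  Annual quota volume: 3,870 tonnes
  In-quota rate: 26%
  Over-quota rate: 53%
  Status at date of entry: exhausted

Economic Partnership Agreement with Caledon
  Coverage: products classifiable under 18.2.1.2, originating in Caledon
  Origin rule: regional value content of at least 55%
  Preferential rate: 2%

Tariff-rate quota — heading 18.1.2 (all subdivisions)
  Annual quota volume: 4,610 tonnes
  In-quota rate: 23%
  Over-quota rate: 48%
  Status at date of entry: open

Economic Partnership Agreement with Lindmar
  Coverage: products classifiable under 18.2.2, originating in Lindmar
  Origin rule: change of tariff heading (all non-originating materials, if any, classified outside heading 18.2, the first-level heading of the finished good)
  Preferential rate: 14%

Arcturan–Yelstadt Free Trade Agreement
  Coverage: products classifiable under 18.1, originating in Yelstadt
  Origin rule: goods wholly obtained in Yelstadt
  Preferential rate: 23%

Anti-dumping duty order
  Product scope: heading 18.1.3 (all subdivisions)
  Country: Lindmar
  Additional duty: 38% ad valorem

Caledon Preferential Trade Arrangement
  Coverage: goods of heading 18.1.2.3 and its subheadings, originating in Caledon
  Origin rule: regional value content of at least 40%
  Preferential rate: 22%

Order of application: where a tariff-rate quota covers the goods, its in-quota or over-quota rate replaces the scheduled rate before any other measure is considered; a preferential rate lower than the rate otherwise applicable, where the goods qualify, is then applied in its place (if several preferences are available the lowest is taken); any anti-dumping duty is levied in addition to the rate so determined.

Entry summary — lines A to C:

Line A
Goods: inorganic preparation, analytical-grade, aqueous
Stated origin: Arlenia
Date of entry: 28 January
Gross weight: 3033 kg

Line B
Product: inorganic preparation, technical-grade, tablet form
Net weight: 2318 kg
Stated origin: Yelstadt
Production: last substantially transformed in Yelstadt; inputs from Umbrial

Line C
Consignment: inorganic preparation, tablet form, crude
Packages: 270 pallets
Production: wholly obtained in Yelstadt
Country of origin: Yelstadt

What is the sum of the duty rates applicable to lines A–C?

98%

Line A: inorganic → 18.1; aqueous → 18.1.1; analytical-grade → 18.1.1.3. Scheduled 33%. No special measure applies. → 33%.
Line B: inorganic → 18.1; tablet form → 18.1.3; technical-grade → 18.1.3.3. Scheduled 35%. quota on 18.1.3.3 exhausted → over-quota 53%; Yelstadt agreement on 18.1: not wholly obtained. → 53%.
Line C: inorganic → 18.1; tablet form → 18.1.3; crude → 18.1.3.1. Scheduled 12%. Yelstadt agreement on 18.1: wholly obtained → 23% available; preference 23% not lower than 12% → no reduction. → 12%.
Sum: 33% + 53% + 12% = 98%.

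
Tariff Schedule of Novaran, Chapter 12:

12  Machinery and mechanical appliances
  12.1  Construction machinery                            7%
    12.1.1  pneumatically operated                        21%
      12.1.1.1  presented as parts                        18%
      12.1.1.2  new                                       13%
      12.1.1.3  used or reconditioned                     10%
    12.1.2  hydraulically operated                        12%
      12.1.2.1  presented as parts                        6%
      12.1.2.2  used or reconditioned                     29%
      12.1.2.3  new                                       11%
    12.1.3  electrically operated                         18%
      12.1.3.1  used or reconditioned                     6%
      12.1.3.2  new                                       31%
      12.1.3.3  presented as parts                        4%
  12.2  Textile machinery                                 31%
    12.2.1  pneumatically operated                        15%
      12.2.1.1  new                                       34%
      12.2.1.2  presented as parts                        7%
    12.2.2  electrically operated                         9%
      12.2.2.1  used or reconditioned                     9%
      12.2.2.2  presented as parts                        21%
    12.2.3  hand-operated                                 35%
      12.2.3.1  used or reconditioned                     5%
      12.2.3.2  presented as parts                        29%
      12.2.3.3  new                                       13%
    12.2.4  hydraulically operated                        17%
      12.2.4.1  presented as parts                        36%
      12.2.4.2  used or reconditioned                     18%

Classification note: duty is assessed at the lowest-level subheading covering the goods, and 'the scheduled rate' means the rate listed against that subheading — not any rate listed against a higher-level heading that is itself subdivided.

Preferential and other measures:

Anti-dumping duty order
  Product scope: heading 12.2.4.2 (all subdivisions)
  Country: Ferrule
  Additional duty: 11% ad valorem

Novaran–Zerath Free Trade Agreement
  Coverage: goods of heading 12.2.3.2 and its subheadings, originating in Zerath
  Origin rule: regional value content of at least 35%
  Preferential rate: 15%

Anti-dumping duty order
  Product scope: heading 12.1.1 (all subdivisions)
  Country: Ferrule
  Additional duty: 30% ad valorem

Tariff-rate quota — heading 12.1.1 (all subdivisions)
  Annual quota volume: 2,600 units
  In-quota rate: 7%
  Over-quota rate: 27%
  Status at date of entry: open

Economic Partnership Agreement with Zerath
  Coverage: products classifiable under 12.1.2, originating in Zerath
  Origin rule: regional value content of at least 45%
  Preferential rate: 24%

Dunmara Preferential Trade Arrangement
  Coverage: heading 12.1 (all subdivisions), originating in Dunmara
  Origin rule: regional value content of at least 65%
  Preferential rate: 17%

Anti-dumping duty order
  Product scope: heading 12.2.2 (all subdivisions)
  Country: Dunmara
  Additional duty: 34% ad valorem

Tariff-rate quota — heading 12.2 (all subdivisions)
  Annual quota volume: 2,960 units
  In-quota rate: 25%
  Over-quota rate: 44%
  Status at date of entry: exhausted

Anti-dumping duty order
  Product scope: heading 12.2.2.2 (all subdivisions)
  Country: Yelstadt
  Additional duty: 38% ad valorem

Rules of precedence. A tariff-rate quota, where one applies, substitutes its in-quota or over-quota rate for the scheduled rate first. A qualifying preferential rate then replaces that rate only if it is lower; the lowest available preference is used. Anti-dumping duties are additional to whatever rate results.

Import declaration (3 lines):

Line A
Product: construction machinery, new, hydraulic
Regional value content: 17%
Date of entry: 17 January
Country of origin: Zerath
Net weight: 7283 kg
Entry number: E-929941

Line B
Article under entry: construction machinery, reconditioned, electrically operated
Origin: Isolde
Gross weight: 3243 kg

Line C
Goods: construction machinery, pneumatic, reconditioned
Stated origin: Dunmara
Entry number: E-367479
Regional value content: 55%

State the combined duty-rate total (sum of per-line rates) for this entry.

24%

Line A: construction → 12.1; hydraulic → 12.1.2; new → 12.1.2.3. Scheduled 11%. Zerath agreement on 12.2.3.2: 12.1.2.3 not covered; Zerath agreement on 12.1.2: RVC < 45%. → 11%.
Line B: construction → 12.1; electrically operated → 12.1.3; reconditioned → 12.1.3.1. Scheduled 6%. No special measure applies. → 6%.
Line C: construction → 12.1; pneumatic → 12.1.1; reconditioned → 12.1.1.3. Scheduled 10%. quota on 12.1.1 open → in-quota 7%; Dunmara agreement on 12.1: RVC < 65%. → 7%.
Sum: 11% + 6% + 7% = 24%.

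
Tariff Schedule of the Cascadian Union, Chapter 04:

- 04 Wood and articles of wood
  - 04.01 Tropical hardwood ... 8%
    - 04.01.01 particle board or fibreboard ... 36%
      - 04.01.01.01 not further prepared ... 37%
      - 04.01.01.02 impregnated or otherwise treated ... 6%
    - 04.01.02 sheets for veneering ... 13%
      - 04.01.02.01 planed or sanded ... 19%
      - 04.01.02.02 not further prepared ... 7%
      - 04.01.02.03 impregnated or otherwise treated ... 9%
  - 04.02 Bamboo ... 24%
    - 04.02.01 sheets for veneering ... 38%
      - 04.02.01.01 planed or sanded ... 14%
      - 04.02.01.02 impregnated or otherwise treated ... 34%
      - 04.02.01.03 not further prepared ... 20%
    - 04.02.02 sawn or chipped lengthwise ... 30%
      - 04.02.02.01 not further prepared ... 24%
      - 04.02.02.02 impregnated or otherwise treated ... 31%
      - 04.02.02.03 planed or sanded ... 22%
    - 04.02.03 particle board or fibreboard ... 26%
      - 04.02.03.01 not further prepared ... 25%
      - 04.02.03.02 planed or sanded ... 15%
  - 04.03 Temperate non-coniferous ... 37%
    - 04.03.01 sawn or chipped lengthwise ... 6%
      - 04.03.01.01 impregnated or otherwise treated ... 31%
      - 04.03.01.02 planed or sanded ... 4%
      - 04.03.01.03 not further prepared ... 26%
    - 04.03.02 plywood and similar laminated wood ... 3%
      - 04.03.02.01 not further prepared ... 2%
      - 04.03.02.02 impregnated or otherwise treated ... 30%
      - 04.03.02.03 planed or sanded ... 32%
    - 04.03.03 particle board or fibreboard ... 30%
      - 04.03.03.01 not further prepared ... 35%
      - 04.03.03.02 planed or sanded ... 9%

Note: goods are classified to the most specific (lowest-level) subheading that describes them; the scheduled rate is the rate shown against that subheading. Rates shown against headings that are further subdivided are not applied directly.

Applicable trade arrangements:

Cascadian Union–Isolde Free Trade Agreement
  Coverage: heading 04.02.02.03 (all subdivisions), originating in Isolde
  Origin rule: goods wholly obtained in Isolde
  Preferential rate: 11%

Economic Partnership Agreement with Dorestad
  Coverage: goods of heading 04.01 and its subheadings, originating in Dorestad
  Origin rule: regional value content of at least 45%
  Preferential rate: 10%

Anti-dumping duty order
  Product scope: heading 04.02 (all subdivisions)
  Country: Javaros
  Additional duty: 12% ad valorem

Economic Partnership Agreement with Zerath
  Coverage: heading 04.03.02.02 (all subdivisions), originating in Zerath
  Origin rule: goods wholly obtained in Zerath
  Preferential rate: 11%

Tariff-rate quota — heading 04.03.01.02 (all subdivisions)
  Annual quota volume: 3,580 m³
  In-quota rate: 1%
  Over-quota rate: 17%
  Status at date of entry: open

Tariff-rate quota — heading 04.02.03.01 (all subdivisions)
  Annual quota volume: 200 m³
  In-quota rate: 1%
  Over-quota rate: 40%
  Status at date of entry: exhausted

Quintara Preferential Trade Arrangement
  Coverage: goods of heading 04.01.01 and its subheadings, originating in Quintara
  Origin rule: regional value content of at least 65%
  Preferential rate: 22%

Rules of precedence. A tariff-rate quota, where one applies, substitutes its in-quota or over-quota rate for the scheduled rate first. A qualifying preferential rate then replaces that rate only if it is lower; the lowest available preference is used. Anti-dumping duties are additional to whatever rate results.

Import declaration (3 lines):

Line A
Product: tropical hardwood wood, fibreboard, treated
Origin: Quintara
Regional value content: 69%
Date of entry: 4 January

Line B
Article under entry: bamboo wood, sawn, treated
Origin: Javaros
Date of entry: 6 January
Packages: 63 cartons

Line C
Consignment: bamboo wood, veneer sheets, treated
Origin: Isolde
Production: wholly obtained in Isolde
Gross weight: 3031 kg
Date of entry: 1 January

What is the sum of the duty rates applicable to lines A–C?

Line A: tropical hardwood → 04.01; fibreboard → 04.01.01; treated → 04.01.01.02. Scheduled 6%. Quintara agreement on 04.01.01: RVC ≥ 65% → 22% available; preference 22% not lower than 6% → no reduction. → 6%.
Line B: bamboo → 04.02; sawn → 04.02.02; treated → 04.02.02.02. Scheduled 31%. anti-dumping (Javaros, 04.02): +12%; total 31% + 12% = 43%. → 43%.
Line C: bamboo → 04.02; veneer sheets → 04.02.01; treated → 04.02.01.02. Scheduled 34%. Isolde agreement on 04.02.02.03: 04.02.01.02 not covered. → 34%.
Sum: 6% + 43% + 34% = 83%.

83%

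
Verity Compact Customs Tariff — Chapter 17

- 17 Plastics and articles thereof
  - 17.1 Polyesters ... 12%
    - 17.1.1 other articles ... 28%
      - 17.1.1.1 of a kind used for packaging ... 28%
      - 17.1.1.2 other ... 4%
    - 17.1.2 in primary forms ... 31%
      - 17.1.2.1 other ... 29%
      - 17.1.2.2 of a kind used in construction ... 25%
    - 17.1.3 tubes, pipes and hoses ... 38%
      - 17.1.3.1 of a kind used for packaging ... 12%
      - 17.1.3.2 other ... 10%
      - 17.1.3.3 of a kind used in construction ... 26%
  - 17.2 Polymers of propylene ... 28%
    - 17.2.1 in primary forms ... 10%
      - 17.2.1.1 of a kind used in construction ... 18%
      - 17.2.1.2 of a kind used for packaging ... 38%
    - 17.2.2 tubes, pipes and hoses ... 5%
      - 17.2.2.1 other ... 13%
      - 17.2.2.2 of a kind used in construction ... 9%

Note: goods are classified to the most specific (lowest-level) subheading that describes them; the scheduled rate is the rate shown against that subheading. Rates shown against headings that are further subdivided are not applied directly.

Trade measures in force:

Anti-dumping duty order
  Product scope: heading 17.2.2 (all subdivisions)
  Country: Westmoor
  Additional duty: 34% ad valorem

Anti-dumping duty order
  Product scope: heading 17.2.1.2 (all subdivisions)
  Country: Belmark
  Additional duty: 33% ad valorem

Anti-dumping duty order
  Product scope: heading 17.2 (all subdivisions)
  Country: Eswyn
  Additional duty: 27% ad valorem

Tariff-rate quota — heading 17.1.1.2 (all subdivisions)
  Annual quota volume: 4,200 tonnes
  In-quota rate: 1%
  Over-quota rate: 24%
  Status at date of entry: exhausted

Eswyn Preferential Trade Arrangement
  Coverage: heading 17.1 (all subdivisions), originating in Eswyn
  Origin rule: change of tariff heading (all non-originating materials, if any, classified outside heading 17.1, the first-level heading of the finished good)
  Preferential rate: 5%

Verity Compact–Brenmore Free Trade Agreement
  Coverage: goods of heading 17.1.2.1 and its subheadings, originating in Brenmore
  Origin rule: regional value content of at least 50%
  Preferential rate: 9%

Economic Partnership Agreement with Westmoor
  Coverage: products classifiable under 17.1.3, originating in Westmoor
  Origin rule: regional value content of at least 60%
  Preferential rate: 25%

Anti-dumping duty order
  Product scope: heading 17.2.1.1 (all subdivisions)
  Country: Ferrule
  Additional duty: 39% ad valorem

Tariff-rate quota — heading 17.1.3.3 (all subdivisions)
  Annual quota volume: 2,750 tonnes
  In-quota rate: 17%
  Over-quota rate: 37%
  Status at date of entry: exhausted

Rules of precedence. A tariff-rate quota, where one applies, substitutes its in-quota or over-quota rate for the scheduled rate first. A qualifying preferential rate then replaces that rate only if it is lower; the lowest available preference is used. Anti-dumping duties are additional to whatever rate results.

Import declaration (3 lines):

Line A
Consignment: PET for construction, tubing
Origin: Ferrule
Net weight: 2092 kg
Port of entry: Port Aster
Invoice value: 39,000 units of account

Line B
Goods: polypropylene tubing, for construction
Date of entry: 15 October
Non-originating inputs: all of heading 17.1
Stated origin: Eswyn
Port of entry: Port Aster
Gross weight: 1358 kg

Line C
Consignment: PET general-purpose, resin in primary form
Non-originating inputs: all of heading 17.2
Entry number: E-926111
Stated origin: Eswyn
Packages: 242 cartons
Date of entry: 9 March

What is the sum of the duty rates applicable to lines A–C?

78%

Line A: PET → 17.1; tubing → 17.1.3; for construction → 17.1.3.3. Scheduled 26%. quota on 17.1.3.3 exhausted → over-quota 37%. → 37%.
Line B: polypropylene → 17.2; tubing → 17.2.2; for construction → 17.2.2.2. Scheduled 9%. Eswyn agreement on 17.1: 17.2.2.2 not covered; anti-dumping (Eswyn, 17.2): +27%; total 9% + 27% = 36%. → 36%.
Line C: PET → 17.1; resin in primary form → 17.1.2; general-purpose → 17.1.2.1. Scheduled 29%. Eswyn agreement on 17.1: CTH met → 5% available; preferential 5%. → 5%.
Sum: 37% + 36% + 5% = 78%.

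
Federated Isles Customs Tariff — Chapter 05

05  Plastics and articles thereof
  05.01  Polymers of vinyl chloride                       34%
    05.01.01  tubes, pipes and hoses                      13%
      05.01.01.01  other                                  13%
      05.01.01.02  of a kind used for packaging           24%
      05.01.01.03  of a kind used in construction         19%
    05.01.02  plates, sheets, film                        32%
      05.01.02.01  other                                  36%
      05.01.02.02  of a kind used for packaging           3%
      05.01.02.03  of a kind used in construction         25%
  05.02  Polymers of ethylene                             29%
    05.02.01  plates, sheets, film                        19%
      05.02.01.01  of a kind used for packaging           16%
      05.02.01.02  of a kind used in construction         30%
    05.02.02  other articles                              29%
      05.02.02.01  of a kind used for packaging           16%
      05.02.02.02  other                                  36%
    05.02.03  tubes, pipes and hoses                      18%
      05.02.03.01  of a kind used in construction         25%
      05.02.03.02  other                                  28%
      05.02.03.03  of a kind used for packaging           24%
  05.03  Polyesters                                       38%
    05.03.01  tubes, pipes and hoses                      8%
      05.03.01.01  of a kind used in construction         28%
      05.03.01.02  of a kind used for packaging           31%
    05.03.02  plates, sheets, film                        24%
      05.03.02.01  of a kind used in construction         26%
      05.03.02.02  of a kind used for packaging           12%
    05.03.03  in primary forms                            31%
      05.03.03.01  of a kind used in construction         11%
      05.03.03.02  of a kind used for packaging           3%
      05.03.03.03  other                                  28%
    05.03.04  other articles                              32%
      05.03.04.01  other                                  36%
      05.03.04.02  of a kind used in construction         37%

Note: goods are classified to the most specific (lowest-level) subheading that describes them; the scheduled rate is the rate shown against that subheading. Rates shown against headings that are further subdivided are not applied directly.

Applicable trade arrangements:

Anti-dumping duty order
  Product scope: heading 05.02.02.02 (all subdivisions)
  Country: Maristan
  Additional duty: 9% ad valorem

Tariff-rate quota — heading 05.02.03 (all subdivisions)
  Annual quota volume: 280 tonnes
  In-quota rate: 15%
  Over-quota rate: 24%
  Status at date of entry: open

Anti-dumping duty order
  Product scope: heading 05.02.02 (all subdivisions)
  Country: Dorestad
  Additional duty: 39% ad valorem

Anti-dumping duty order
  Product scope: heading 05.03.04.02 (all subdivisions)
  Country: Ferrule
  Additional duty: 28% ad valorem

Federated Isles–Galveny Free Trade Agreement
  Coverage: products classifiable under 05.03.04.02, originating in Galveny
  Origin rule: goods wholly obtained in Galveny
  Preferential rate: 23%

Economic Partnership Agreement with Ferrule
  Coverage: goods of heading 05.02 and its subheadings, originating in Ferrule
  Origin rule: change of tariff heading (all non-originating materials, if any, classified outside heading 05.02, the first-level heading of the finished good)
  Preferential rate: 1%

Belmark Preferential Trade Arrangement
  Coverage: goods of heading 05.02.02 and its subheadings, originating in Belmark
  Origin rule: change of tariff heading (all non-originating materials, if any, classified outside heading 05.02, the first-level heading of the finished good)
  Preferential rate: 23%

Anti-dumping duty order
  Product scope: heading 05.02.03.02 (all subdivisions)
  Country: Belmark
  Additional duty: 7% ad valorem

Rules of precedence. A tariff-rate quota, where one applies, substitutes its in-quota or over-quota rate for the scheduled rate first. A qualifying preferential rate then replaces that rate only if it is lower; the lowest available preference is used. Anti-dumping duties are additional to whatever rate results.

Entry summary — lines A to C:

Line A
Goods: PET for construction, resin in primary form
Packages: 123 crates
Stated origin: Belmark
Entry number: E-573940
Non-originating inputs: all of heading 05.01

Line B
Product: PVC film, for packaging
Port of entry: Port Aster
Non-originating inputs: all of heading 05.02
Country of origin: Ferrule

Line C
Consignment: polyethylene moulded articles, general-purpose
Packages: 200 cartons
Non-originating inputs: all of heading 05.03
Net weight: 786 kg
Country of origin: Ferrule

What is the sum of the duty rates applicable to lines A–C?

15%

Line A: PET → 05.03; resin in primary form → 05.03.03; for construction → 05.03.03.01. Scheduled 11%. Belmark agreement on 05.02.02: 05.03.03.01 not covered. → 11%.
Line B: PVC → 05.01; film → 05.01.02; for packaging → 05.01.02.02. Scheduled 3%. Ferrule agreement on 05.02: 05.01.02.02 not covered. → 3%.
Line C: polyethylene → 05.02; moulded articles → 05.02.02; general-purpose → 05.02.02.02. Scheduled 36%. Ferrule agreement on 05.02: CTH met → 1% available; preferential 1%. → 1%.
Sum: 11% + 3% + 1% = 15%.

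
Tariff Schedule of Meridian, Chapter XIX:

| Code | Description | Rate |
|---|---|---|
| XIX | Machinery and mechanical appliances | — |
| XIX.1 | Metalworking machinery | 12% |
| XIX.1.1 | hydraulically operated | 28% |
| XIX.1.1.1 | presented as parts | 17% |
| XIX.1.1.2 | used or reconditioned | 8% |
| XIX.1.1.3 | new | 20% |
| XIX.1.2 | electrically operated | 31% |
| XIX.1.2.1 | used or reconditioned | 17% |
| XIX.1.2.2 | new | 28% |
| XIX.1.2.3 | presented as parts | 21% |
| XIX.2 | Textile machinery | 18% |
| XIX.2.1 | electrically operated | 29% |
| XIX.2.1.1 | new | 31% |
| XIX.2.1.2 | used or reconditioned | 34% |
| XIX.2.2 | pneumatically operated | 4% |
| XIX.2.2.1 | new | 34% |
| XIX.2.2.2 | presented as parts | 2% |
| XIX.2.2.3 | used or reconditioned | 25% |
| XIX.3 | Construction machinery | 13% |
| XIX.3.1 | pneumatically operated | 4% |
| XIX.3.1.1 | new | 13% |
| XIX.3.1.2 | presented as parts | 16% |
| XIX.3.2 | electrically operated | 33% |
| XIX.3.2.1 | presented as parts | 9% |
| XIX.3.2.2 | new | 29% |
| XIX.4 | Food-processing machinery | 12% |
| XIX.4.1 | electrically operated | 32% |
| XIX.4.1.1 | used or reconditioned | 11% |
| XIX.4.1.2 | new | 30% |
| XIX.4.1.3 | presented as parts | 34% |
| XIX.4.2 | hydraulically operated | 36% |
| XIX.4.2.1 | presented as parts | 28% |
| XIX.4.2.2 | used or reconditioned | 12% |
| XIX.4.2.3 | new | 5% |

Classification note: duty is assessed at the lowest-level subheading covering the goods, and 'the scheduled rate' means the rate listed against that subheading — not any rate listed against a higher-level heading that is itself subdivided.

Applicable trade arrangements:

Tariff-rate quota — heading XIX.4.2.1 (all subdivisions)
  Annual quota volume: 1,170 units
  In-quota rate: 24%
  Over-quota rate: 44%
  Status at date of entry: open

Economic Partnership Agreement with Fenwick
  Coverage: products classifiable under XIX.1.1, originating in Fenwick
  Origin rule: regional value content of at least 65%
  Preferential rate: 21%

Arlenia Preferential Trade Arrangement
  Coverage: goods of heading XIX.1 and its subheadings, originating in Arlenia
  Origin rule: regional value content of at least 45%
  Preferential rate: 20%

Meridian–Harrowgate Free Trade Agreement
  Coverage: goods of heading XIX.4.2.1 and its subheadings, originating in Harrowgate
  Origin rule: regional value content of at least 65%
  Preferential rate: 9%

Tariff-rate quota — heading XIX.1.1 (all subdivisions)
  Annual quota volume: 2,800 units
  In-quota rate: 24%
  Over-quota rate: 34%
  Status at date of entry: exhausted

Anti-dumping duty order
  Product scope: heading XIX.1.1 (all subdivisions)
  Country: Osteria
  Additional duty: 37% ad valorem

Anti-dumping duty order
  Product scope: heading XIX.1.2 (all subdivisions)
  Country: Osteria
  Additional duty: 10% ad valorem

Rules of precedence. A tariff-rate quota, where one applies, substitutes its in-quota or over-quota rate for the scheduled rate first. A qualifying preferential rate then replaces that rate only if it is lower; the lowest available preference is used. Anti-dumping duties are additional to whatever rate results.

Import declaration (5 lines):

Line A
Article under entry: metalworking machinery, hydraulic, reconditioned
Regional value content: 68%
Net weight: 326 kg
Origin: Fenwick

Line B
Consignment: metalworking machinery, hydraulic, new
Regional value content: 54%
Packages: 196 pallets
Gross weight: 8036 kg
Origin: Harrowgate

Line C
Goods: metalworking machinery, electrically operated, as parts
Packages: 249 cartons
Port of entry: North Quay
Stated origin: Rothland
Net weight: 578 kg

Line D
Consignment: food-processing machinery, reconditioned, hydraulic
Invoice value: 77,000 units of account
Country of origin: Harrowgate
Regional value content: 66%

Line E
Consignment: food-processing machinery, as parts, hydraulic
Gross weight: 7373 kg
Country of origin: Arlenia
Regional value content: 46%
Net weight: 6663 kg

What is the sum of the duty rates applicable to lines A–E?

112%

Line A: metalworking → XIX.1; hydraulic → XIX.1.1; reconditioned → XIX.1.1.2. Scheduled 8%. quota on XIX.1.1 exhausted → over-quota 34%; Fenwick agreement on XIX.1.1: RVC ≥ 65% → 21% available; preferential 21%. → 21%.
Line B: metalworking → XIX.1; hydraulic → XIX.1.1; new → XIX.1.1.3. Scheduled 20%. quota on XIX.1.1 exhausted → over-quota 34%; Harrowgate agreement on XIX.4.2.1: XIX.1.1.3 not covered. → 34%.
Line C: metalworking → XIX.1; electrically operated → XIX.1.2; as parts → XIX.1.2.3. Scheduled 21%. No special measure applies. → 21%.
Line D: food-processing → XIX.4; hydraulic → XIX.4.2; reconditioned → XIX.4.2.2. Scheduled 12%. Harrowgate agreement on XIX.4.2.1: XIX.4.2.2 not covered. → 12%.
Line E: food-processing → XIX.4; hydraulic → XIX.4.2; as parts → XIX.4.2.1. Scheduled 28%. quota on XIX.4.2.1 open → in-quota 24%; Arlenia agreement on XIX.1: XIX.4.2.1 not covered. → 24%.
Sum: 21% + 34% + 21% + 12% + 24% = 112%.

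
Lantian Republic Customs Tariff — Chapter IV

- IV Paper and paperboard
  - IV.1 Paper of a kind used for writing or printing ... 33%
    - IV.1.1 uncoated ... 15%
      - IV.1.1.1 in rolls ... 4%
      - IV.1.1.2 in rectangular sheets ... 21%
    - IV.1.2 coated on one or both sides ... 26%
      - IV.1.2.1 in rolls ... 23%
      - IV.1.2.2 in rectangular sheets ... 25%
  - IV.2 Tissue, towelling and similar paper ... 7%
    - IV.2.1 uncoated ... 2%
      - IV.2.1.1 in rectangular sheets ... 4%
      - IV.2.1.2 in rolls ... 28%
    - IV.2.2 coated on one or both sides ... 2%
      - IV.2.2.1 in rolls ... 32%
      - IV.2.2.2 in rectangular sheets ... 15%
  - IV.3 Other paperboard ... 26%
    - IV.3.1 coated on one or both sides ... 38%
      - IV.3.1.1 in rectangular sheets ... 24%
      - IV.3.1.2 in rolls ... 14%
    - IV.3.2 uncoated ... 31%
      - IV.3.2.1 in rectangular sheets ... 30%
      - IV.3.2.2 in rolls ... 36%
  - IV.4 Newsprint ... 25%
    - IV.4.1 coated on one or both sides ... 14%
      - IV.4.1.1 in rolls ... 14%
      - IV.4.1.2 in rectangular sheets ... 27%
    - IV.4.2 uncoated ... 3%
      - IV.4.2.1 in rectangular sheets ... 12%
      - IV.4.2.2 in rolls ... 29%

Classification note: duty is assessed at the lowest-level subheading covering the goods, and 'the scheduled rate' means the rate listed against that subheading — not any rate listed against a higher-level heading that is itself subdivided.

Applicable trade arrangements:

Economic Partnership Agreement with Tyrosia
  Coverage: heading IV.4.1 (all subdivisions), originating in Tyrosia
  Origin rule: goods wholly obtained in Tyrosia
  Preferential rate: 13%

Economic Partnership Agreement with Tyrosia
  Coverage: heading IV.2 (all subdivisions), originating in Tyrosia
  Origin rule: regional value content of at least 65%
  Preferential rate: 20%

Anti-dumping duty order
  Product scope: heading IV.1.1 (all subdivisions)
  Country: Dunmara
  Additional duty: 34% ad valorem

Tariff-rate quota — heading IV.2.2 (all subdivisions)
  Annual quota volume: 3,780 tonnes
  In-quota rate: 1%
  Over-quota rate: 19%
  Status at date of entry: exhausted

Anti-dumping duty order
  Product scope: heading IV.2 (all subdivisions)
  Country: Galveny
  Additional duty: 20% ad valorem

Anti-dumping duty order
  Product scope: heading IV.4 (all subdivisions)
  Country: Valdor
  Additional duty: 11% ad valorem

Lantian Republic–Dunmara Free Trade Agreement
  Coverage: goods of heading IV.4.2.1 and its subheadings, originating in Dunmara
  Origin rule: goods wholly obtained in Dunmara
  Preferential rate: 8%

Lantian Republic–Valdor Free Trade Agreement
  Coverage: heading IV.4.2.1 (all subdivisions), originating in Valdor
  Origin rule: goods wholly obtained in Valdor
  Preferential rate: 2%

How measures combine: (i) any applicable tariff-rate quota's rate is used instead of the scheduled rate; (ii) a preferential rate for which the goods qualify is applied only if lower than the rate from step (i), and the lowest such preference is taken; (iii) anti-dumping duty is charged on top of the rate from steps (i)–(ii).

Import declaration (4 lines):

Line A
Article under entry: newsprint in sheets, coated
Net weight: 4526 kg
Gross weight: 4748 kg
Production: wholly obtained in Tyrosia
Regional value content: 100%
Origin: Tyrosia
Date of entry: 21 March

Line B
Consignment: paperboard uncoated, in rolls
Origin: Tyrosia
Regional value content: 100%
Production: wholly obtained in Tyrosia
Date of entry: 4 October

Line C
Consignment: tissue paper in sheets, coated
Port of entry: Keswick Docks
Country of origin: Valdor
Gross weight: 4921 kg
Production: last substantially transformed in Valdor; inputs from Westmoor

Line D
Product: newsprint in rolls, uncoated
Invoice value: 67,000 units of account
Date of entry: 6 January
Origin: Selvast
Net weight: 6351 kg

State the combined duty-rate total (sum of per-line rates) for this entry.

Line A: newsprint → IV.4; coated → IV.4.1; in sheets → IV.4.1.2. Scheduled 27%. Tyrosia agreement on IV.4.1: wholly obtained → 13% available; Tyrosia agreement on IV.2: IV.4.1.2 not covered; preferential 13%. → 13%.
Line B: paperboard → IV.3; uncoated → IV.3.2; in rolls → IV.3.2.2. Scheduled 36%. Tyrosia agreement on IV.4.1: IV.3.2.2 not covered; Tyrosia agreement on IV.2: IV.3.2.2 not covered. → 36%.
Line C: tissue paper → IV.2; coated → IV.2.2; in sheets → IV.2.2.2. Scheduled 15%. quota on IV.2.2 exhausted → over-quota 19%; Valdor agreement on IV.4.2.1: IV.2.2.2 not covered. → 19%.
Line D: newsprint → IV.4; uncoated → IV.4.2; in rolls → IV.4.2.2. Scheduled 29%. No special measure applies. → 29%.
Sum: 13% + 36% + 19% + 29% = 97%.

97%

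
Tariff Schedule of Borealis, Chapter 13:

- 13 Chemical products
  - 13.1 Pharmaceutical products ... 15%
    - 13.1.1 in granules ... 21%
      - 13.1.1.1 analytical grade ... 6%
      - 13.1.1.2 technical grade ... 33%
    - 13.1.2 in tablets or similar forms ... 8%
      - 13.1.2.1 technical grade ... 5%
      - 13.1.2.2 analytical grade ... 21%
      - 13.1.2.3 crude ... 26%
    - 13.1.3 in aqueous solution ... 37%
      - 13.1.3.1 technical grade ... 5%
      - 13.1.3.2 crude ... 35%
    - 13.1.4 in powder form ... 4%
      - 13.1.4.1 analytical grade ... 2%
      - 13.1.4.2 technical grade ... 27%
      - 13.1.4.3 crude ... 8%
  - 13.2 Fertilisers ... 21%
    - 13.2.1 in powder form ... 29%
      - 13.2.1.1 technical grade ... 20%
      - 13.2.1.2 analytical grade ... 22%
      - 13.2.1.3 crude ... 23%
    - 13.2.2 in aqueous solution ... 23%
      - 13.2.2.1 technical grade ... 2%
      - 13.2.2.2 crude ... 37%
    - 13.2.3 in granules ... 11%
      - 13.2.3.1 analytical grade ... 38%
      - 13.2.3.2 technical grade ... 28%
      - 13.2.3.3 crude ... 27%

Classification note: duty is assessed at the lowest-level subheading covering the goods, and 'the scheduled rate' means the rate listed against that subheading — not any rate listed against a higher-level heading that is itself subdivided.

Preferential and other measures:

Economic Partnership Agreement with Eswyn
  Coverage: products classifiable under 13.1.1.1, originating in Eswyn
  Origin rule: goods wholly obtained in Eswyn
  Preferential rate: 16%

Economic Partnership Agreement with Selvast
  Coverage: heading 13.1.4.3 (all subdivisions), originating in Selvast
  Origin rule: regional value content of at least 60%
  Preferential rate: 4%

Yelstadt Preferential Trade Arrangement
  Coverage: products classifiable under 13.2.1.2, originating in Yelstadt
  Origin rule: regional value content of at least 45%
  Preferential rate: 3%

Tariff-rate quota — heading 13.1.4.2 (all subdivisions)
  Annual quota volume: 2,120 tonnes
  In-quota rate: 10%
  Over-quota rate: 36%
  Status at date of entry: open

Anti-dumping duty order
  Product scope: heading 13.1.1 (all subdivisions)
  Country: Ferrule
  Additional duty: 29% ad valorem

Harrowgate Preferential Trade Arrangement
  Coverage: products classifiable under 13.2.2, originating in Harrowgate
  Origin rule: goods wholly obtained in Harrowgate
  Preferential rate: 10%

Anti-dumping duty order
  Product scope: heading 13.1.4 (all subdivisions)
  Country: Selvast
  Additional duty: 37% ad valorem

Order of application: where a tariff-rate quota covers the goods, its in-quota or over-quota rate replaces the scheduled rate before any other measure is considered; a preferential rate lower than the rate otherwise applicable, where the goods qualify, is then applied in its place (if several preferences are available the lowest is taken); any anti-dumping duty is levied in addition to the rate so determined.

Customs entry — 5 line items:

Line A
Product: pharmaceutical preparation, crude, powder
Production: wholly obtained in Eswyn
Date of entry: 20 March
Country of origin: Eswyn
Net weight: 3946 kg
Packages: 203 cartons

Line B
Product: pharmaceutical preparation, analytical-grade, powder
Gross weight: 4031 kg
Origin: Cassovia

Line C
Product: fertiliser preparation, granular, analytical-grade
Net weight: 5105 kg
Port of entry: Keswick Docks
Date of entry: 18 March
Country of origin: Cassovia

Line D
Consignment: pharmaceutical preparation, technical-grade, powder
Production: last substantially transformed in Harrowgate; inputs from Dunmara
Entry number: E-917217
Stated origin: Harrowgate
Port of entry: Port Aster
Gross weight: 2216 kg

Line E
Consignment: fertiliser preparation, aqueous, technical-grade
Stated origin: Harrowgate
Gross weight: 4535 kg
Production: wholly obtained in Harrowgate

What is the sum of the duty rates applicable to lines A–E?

60%

Line A: pharmaceutical → 13.1; powder → 13.1.4; crude → 13.1.4.3. Scheduled 8%. Eswyn agreement on 13.1.1.1: 13.1.4.3 not covered. → 8%.
Line B: pharmaceutical → 13.1; powder → 13.1.4; analytical-grade → 13.1.4.1. Scheduled 2%. No special measure applies. → 2%.
Line C: fertiliser → 13.2; granular → 13.2.3; analytical-grade → 13.2.3.1. Scheduled 38%. No special measure applies. → 38%.
Line D: pharmaceutical → 13.1; powder → 13.1.4; technical-grade → 13.1.4.2. Scheduled 27%. quota on 13.1.4.2 open → in-quota 10%; Harrowgate agreement on 13.2.2: 13.1.4.2 not covered. → 10%.
Line E: fertiliser → 13.2; aqueous → 13.2.2; technical-grade → 13.2.2.1. Scheduled 2%. Harrowgate agreement on 13.2.2: wholly obtained → 10% available; preference 10% not lower than 2% → no reduction. → 2%.
Sum: 8% + 2% + 38% + 10% + 2% = 60%.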